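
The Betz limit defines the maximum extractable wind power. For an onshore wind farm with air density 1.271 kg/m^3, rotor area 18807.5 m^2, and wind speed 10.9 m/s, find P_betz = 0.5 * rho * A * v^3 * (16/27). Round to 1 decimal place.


The Betz coefficient Cp_max = 16/27 = 0.5926
v^3 = 10.9^3 = 1295.029
P_betz = 0.5 * rho * A * v^3 * Cp_max
P_betz = 0.5 * 1.271 * 18807.5 * 1295.029 * 0.5926
P_betz = 9172386.3 W

9172386.3


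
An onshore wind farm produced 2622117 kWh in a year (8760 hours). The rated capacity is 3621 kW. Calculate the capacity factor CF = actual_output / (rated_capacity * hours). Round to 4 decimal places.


Capacity factor = actual output / maximum possible output
Maximum possible = rated * hours = 3621 * 8760 = 31719960 kWh
CF = 2622117 / 31719960
CF = 0.0827

0.0827


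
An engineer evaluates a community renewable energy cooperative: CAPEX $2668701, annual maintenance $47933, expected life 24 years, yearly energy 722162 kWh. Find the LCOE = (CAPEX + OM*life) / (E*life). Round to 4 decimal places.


Total cost = CAPEX + OM * lifetime = 2668701 + 47933 * 24 = 2668701 + 1150392 = 3819093
Total generation = annual * lifetime = 722162 * 24 = 17331888 kWh
LCOE = 3819093 / 17331888
LCOE = 0.2204 $/kWh

0.2204


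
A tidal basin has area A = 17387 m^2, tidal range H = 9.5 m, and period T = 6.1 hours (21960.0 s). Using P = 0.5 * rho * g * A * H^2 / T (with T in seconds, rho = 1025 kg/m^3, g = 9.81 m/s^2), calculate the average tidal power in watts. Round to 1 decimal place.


Convert period to seconds: T = 6.1 * 3600 = 21960.0 s
H^2 = 9.5^2 = 90.25
P = 0.5 * rho * g * A * H^2 / T
P = 0.5 * 1025 * 9.81 * 17387 * 90.25 / 21960.0
P = 359254.7 W

359254.7


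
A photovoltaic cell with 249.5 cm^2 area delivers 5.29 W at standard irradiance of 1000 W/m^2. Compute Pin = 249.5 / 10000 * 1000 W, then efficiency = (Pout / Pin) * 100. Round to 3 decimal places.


First compute the input power:
  Pin = area_cm2 / 10000 * G = 249.5 / 10000 * 1000 = 24.95 W
Then compute efficiency:
  Efficiency = (Pout / Pin) * 100 = (5.29 / 24.95) * 100
  Efficiency = 21.202%

21.202


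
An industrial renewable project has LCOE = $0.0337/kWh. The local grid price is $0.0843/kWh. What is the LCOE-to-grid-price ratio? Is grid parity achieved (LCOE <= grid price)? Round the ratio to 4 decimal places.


Compare LCOE to grid price:
  LCOE = $0.0337/kWh, Grid price = $0.0843/kWh
  Ratio = LCOE / grid_price = 0.0337 / 0.0843 = 0.3998
  Grid parity achieved (ratio <= 1)? yes

0.3998


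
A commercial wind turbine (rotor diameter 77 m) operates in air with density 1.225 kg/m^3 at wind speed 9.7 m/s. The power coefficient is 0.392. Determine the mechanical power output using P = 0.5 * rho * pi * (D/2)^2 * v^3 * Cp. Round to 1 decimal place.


Step 1 -- Compute swept area:
  A = pi * (D/2)^2 = pi * (77/2)^2 = 4656.63 m^2
Step 2 -- Apply wind power equation:
  P = 0.5 * rho * A * v^3 * Cp
  v^3 = 9.7^3 = 912.673
  P = 0.5 * 1.225 * 4656.63 * 912.673 * 0.392
  P = 1020419.4 W

1020419.4


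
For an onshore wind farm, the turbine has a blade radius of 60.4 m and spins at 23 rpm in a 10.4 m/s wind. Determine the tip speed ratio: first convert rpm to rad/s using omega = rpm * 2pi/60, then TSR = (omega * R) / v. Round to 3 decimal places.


Convert rotational speed to rad/s:
  omega = 23 * 2 * pi / 60 = 2.4086 rad/s
Compute tip speed:
  v_tip = omega * R = 2.4086 * 60.4 = 145.477 m/s
Tip speed ratio:
  TSR = v_tip / v_wind = 145.477 / 10.4 = 13.988

13.988


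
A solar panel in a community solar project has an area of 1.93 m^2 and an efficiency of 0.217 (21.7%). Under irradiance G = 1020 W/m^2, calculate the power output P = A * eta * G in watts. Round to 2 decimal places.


Use the solar power formula P = A * eta * G.
Given: A = 1.93 m^2, eta = 0.217, G = 1020 W/m^2
P = 1.93 * 0.217 * 1020
P = 427.19 W

427.19


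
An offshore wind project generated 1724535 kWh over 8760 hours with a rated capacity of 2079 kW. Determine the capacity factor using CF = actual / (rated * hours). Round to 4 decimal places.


Capacity factor = actual output / maximum possible output
Maximum possible = rated * hours = 2079 * 8760 = 18212040 kWh
CF = 1724535 / 18212040
CF = 0.0947

0.0947


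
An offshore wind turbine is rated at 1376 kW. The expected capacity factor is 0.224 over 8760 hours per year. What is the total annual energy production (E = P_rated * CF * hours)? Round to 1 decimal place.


Annual energy = rated_kW * capacity_factor * hours_per_year
Given: P_rated = 1376 kW, CF = 0.224, hours = 8760
E = 1376 * 0.224 * 8760
E = 2700042.2 kWh

2700042.2


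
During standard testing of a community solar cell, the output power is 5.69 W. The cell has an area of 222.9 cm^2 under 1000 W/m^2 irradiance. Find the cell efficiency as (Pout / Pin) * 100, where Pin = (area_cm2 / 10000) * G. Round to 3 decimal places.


First compute the input power:
  Pin = area_cm2 / 10000 * G = 222.9 / 10000 * 1000 = 22.29 W
Then compute efficiency:
  Efficiency = (Pout / Pin) * 100 = (5.69 / 22.29) * 100
  Efficiency = 25.527%

25.527


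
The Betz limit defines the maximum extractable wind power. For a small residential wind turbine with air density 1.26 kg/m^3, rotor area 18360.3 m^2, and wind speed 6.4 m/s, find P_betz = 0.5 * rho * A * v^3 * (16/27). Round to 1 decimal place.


The Betz coefficient Cp_max = 16/27 = 0.5926
v^3 = 6.4^3 = 262.144
P_betz = 0.5 * rho * A * v^3 * Cp_max
P_betz = 0.5 * 1.26 * 18360.3 * 262.144 * 0.5926
P_betz = 1796869.2 W

1796869.2


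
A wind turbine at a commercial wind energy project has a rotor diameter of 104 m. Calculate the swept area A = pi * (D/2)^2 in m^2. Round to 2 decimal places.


Compute the rotor radius:
  r = D / 2 = 104 / 2 = 52.0 m
Calculate swept area:
  A = pi * r^2 = pi * 52.0^2
  A = 8494.87 m^2

8494.87


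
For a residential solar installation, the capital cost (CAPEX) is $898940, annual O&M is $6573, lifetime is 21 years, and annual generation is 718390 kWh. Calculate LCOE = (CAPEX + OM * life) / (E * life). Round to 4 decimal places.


Total cost = CAPEX + OM * lifetime = 898940 + 6573 * 21 = 898940 + 138033 = 1036973
Total generation = annual * lifetime = 718390 * 21 = 15086190 kWh
LCOE = 1036973 / 15086190
LCOE = 0.0687 $/kWh

0.0687


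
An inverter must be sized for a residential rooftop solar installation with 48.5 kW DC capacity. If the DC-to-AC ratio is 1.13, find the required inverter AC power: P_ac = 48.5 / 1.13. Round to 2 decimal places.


The inverter AC capacity is determined by the DC/AC ratio.
Given: P_dc = 48.5 kW, DC/AC ratio = 1.13
P_ac = P_dc / ratio = 48.5 / 1.13
P_ac = 42.92 kW

42.92


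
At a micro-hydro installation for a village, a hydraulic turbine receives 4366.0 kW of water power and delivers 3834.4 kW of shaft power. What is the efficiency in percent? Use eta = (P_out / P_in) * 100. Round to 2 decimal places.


Turbine efficiency = (output power / input power) * 100
eta = (3834.4 / 4366.0) * 100
eta = 87.82%

87.82


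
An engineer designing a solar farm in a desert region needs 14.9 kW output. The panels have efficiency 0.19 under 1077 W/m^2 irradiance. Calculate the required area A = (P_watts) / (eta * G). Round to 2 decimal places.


Convert target power to watts: P = 14.9 * 1000 = 14900.0 W
Compute denominator: eta * G = 0.19 * 1077 = 204.63
Required area A = P / (eta * G) = 14900.0 / 204.63
A = 72.81 m^2

72.81


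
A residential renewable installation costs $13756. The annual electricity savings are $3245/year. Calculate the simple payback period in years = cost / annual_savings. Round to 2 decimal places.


Simple payback period = initial cost / annual savings
Payback = 13756 / 3245
Payback = 4.24 years

4.24


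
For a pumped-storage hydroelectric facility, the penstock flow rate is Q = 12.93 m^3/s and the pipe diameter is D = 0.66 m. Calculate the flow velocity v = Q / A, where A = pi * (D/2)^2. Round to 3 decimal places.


Compute pipe cross-sectional area:
  A = pi * (D/2)^2 = pi * (0.66/2)^2 = 0.3421 m^2
Calculate velocity:
  v = Q / A = 12.93 / 0.3421
  v = 37.794 m/s

37.794


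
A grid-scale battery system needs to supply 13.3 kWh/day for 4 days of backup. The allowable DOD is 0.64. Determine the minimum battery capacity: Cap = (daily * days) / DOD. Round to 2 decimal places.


Total energy needed = daily * days = 13.3 * 4 = 53.2 kWh
Account for depth of discharge:
  Cap = total_energy / DOD = 53.2 / 0.64
  Cap = 83.13 kWh

83.13


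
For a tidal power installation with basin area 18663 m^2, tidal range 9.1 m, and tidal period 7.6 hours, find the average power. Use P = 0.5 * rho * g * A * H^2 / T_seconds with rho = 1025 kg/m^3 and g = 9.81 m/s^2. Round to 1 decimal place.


Convert period to seconds: T = 7.6 * 3600 = 27360.0 s
H^2 = 9.1^2 = 82.81
P = 0.5 * rho * g * A * H^2 / T
P = 0.5 * 1025 * 9.81 * 18663 * 82.81 / 27360.0
P = 283995.2 W

283995.2


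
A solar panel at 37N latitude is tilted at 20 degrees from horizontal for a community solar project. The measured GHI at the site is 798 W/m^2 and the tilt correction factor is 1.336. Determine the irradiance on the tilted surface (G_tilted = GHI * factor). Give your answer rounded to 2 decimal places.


Identify the given values:
  GHI = 798 W/m^2, tilt correction factor = 1.336
Apply the formula G_tilted = GHI * factor:
  G_tilted = 798 * 1.336
  G_tilted = 1066.13 W/m^2

1066.13


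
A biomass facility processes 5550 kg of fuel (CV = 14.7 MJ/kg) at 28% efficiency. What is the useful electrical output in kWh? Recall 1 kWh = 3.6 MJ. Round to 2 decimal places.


Total energy = mass * CV = 5550 * 14.7 = 81585.0 MJ
Useful energy = total * eta = 81585.0 * 0.28 = 22843.8 MJ
Convert to kWh: 22843.8 / 3.6
Useful energy = 6345.50 kWh

6345.50


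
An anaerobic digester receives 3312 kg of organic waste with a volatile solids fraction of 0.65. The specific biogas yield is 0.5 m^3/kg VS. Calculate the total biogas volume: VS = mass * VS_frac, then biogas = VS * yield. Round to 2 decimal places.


Compute volatile solids:
  VS = mass * VS_fraction = 3312 * 0.65 = 2152.8 kg
Calculate biogas volume:
  Biogas = VS * specific_yield = 2152.8 * 0.5
  Biogas = 1076.40 m^3

1076.40


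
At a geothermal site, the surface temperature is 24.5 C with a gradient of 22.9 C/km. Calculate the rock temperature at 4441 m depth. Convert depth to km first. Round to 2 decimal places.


Convert depth to km: 4441 / 1000 = 4.441 km
Temperature increase = gradient * depth_km = 22.9 * 4.441 = 101.7 C
Temperature at depth = T_surface + delta_T = 24.5 + 101.7
T = 126.20 C

126.20


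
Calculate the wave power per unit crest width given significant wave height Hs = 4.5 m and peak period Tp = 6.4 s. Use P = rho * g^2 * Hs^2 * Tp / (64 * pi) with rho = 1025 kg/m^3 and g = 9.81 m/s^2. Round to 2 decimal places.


Apply wave power formula:
  g^2 = 9.81^2 = 96.2361
  Hs^2 = 4.5^2 = 20.25
  Numerator = rho * g^2 * Hs^2 * Tp = 1025 * 96.2361 * 20.25 * 6.4 = 12784003.52
  Denominator = 64 * pi = 201.0619
  P = 12784003.52 / 201.0619 = 63582.42 W/m

63582.42


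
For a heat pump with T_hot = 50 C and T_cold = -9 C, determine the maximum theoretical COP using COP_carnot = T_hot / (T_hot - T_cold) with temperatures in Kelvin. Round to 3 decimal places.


Convert to Kelvin:
  T_hot = 50 + 273.15 = 323.15 K
  T_cold = -9 + 273.15 = 264.15 K
Apply Carnot COP formula:
  COP = T_hot_K / (T_hot_K - T_cold_K) = 323.15 / 59.0
  COP = 5.477

5.477


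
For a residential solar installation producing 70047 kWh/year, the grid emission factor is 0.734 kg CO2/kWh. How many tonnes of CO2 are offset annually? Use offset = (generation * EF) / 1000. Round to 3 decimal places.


CO2 offset in kg = generation * emission_factor
CO2 offset = 70047 * 0.734 = 51414.5 kg
Convert to tonnes:
  CO2 offset = 51414.5 / 1000 = 51.414 tonnes

51.414


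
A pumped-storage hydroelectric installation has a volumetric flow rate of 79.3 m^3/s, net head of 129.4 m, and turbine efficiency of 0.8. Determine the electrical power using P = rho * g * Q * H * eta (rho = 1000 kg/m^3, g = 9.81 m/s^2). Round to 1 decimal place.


Apply the hydropower formula P = rho * g * Q * H * eta
rho * g = 1000 * 9.81 = 9810.0
P = 9810.0 * 79.3 * 129.4 * 0.8
P = 80531624.2 W

80531624.2


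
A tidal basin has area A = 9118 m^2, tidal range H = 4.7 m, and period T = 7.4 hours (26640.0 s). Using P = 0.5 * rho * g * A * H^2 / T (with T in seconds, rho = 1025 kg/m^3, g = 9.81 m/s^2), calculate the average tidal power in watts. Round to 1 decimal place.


Convert period to seconds: T = 7.4 * 3600 = 26640.0 s
H^2 = 4.7^2 = 22.09
P = 0.5 * rho * g * A * H^2 / T
P = 0.5 * 1025 * 9.81 * 9118 * 22.09 / 26640.0
P = 38012.3 W

38012.3


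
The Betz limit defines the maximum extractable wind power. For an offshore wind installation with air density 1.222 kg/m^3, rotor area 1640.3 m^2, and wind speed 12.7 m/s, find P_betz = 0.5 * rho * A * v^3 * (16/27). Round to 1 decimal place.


The Betz coefficient Cp_max = 16/27 = 0.5926
v^3 = 12.7^3 = 2048.383
P_betz = 0.5 * rho * A * v^3 * Cp_max
P_betz = 0.5 * 1.222 * 1640.3 * 2048.383 * 0.5926
P_betz = 1216555.4 W

1216555.4


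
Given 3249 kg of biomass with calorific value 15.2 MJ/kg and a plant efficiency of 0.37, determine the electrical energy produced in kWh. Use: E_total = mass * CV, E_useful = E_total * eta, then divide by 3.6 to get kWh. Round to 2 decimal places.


Total energy = mass * CV = 3249 * 15.2 = 49384.8 MJ
Useful energy = total * eta = 49384.8 * 0.37 = 18272.38 MJ
Convert to kWh: 18272.38 / 3.6
Useful energy = 5075.66 kWh

5075.66


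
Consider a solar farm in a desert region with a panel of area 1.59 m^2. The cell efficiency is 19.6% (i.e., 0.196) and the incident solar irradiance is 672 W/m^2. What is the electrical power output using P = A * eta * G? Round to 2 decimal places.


Use the solar power formula P = A * eta * G.
Given: A = 1.59 m^2, eta = 0.196, G = 672 W/m^2
P = 1.59 * 0.196 * 672
P = 209.42 W

209.42


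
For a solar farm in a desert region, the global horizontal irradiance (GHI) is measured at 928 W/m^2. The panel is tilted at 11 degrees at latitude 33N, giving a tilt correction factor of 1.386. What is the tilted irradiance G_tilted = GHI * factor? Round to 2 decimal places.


Identify the given values:
  GHI = 928 W/m^2, tilt correction factor = 1.386
Apply the formula G_tilted = GHI * factor:
  G_tilted = 928 * 1.386
  G_tilted = 1286.21 W/m^2

1286.21


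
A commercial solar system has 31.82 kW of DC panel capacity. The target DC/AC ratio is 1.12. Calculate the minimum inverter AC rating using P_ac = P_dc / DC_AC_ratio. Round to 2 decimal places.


The inverter AC capacity is determined by the DC/AC ratio.
Given: P_dc = 31.82 kW, DC/AC ratio = 1.12
P_ac = P_dc / ratio = 31.82 / 1.12
P_ac = 28.41 kW

28.41


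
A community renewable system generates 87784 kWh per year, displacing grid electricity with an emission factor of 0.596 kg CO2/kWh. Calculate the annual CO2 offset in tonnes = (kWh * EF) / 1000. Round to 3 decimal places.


CO2 offset in kg = generation * emission_factor
CO2 offset = 87784 * 0.596 = 52319.26 kg
Convert to tonnes:
  CO2 offset = 52319.26 / 1000 = 52.319 tonnes

52.319


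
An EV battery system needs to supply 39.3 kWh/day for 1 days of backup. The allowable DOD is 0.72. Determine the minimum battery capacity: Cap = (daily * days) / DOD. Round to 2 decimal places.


Total energy needed = daily * days = 39.3 * 1 = 39.3 kWh
Account for depth of discharge:
  Cap = total_energy / DOD = 39.3 / 0.72
  Cap = 54.58 kWh

54.58


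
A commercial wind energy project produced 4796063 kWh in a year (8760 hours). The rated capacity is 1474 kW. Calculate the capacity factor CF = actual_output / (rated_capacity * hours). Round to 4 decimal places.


Capacity factor = actual output / maximum possible output
Maximum possible = rated * hours = 1474 * 8760 = 12912240 kWh
CF = 4796063 / 12912240
CF = 0.3714

0.3714


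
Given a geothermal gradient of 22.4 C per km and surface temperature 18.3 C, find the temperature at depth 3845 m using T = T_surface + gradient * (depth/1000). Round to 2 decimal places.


Convert depth to km: 3845 / 1000 = 3.845 km
Temperature increase = gradient * depth_km = 22.4 * 3.845 = 86.13 C
Temperature at depth = T_surface + delta_T = 18.3 + 86.13
T = 104.43 C

104.43


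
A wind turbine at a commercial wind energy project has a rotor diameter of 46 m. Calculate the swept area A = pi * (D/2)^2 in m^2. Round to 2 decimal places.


Compute the rotor radius:
  r = D / 2 = 46 / 2 = 23.0 m
Calculate swept area:
  A = pi * r^2 = pi * 23.0^2
  A = 1661.90 m^2

1661.90


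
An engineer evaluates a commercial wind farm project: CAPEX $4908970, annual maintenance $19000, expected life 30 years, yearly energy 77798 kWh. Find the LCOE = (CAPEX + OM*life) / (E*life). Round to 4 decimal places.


Total cost = CAPEX + OM * lifetime = 4908970 + 19000 * 30 = 4908970 + 570000 = 5478970
Total generation = annual * lifetime = 77798 * 30 = 2333940 kWh
LCOE = 5478970 / 2333940
LCOE = 2.3475 $/kWh

2.3475


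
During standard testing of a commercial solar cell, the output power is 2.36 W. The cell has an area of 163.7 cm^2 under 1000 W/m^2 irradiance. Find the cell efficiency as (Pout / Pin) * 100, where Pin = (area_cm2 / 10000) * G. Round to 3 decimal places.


First compute the input power:
  Pin = area_cm2 / 10000 * G = 163.7 / 10000 * 1000 = 16.37 W
Then compute efficiency:
  Efficiency = (Pout / Pin) * 100 = (2.36 / 16.37) * 100
  Efficiency = 14.417%

14.417


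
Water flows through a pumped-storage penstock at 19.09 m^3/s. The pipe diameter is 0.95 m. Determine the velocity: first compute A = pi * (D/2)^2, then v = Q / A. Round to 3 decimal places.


Compute pipe cross-sectional area:
  A = pi * (D/2)^2 = pi * (0.95/2)^2 = 0.7088 m^2
Calculate velocity:
  v = Q / A = 19.09 / 0.7088
  v = 26.932 m/s

26.932


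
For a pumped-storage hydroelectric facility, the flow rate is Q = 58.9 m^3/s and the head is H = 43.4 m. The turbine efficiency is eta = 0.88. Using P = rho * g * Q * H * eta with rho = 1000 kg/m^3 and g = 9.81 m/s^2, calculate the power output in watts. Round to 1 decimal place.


Apply the hydropower formula P = rho * g * Q * H * eta
rho * g = 1000 * 9.81 = 9810.0
P = 9810.0 * 58.9 * 43.4 * 0.88
P = 22067681.3 W

22067681.3


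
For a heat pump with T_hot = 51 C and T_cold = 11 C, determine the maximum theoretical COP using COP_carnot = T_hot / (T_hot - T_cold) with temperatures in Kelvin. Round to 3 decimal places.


Convert to Kelvin:
  T_hot = 51 + 273.15 = 324.15 K
  T_cold = 11 + 273.15 = 284.15 K
Apply Carnot COP formula:
  COP = T_hot_K / (T_hot_K - T_cold_K) = 324.15 / 40.0
  COP = 8.104

8.104


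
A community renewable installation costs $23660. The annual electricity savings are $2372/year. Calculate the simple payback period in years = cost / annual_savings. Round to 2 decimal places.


Simple payback period = initial cost / annual savings
Payback = 23660 / 2372
Payback = 9.97 years

9.97


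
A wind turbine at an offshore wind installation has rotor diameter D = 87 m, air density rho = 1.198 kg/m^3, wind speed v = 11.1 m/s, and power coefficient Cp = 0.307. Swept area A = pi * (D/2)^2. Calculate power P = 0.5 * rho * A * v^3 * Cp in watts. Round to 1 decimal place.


Step 1 -- Compute swept area:
  A = pi * (D/2)^2 = pi * (87/2)^2 = 5944.68 m^2
Step 2 -- Apply wind power equation:
  P = 0.5 * rho * A * v^3 * Cp
  v^3 = 11.1^3 = 1367.631
  P = 0.5 * 1.198 * 5944.68 * 1367.631 * 0.307
  P = 1495073.4 W

1495073.4


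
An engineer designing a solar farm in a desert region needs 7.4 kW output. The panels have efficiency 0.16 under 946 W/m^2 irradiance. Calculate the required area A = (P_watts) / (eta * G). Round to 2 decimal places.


Convert target power to watts: P = 7.4 * 1000 = 7400.0 W
Compute denominator: eta * G = 0.16 * 946 = 151.36
Required area A = P / (eta * G) = 7400.0 / 151.36
A = 48.89 m^2

48.89


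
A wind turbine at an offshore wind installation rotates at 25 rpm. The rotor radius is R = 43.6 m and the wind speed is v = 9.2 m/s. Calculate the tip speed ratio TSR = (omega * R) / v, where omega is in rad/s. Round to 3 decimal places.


Convert rotational speed to rad/s:
  omega = 25 * 2 * pi / 60 = 2.618 rad/s
Compute tip speed:
  v_tip = omega * R = 2.618 * 43.6 = 114.145 m/s
Tip speed ratio:
  TSR = v_tip / v_wind = 114.145 / 9.2 = 12.407

12.407


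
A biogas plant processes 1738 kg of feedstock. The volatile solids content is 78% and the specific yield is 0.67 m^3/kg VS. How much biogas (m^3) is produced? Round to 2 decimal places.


Compute volatile solids:
  VS = mass * VS_fraction = 1738 * 0.78 = 1355.64 kg
Calculate biogas volume:
  Biogas = VS * specific_yield = 1355.64 * 0.67
  Biogas = 908.28 m^3

908.28


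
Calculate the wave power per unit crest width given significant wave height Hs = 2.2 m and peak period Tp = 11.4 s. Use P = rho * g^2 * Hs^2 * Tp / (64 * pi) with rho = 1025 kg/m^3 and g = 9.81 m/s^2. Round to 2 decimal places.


Apply wave power formula:
  g^2 = 9.81^2 = 96.2361
  Hs^2 = 2.2^2 = 4.84
  Numerator = rho * g^2 * Hs^2 * Tp = 1025 * 96.2361 * 4.84 * 11.4 = 5442671.13
  Denominator = 64 * pi = 201.0619
  P = 5442671.13 / 201.0619 = 27069.63 W/m

27069.63


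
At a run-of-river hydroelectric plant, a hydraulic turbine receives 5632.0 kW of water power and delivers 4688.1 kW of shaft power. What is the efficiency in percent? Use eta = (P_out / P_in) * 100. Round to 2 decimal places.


Turbine efficiency = (output power / input power) * 100
eta = (4688.1 / 5632.0) * 100
eta = 83.24%

83.24


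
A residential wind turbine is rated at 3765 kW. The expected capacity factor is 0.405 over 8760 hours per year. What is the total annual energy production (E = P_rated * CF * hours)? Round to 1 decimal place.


Annual energy = rated_kW * capacity_factor * hours_per_year
Given: P_rated = 3765 kW, CF = 0.405, hours = 8760
E = 3765 * 0.405 * 8760
E = 13357467.0 kWh

13357467.0


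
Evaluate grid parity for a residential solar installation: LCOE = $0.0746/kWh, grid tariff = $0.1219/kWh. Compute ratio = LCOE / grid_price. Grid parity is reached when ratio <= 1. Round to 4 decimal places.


Compare LCOE to grid price:
  LCOE = $0.0746/kWh, Grid price = $0.1219/kWh
  Ratio = LCOE / grid_price = 0.0746 / 0.1219 = 0.6120
  Grid parity achieved (ratio <= 1)? yes

0.6120


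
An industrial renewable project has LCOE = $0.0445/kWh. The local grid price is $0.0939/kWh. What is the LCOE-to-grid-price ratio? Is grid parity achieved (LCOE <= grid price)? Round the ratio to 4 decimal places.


Compare LCOE to grid price:
  LCOE = $0.0445/kWh, Grid price = $0.0939/kWh
  Ratio = LCOE / grid_price = 0.0445 / 0.0939 = 0.4739
  Grid parity achieved (ratio <= 1)? yes

0.4739


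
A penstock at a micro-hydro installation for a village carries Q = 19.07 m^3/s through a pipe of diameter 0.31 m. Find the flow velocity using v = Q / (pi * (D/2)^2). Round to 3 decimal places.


Compute pipe cross-sectional area:
  A = pi * (D/2)^2 = pi * (0.31/2)^2 = 0.0755 m^2
Calculate velocity:
  v = Q / A = 19.07 / 0.0755
  v = 252.661 m/s

252.661


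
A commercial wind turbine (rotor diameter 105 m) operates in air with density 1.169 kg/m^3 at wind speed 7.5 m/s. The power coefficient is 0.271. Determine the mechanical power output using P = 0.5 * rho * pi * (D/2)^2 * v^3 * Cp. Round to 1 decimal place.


Step 1 -- Compute swept area:
  A = pi * (D/2)^2 = pi * (105/2)^2 = 8659.01 m^2
Step 2 -- Apply wind power equation:
  P = 0.5 * rho * A * v^3 * Cp
  v^3 = 7.5^3 = 421.875
  P = 0.5 * 1.169 * 8659.01 * 421.875 * 0.271
  P = 578636.8 W

578636.8


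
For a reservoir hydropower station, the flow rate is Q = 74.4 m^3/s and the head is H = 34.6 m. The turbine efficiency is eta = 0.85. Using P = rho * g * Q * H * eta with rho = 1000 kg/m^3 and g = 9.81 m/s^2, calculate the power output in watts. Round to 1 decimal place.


Apply the hydropower formula P = rho * g * Q * H * eta
rho * g = 1000 * 9.81 = 9810.0
P = 9810.0 * 74.4 * 34.6 * 0.85
P = 21465300.2 W

21465300.2


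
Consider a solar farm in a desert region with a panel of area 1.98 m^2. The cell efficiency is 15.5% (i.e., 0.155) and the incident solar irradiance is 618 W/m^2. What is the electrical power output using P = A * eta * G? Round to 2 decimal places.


Use the solar power formula P = A * eta * G.
Given: A = 1.98 m^2, eta = 0.155, G = 618 W/m^2
P = 1.98 * 0.155 * 618
P = 189.66 W

189.66


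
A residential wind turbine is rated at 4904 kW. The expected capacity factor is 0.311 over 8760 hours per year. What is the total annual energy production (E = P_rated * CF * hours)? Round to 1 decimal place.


Annual energy = rated_kW * capacity_factor * hours_per_year
Given: P_rated = 4904 kW, CF = 0.311, hours = 8760
E = 4904 * 0.311 * 8760
E = 13360261.4 kWh

13360261.4


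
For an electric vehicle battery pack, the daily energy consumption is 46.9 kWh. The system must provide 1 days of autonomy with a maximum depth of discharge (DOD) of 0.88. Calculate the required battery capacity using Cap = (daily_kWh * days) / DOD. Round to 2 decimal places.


Total energy needed = daily * days = 46.9 * 1 = 46.9 kWh
Account for depth of discharge:
  Cap = total_energy / DOD = 46.9 / 0.88
  Cap = 53.30 kWh

53.30


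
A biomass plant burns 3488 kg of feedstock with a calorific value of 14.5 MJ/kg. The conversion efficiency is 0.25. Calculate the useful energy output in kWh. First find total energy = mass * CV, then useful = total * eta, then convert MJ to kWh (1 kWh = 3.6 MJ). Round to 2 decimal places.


Total energy = mass * CV = 3488 * 14.5 = 50576.0 MJ
Useful energy = total * eta = 50576.0 * 0.25 = 12644.0 MJ
Convert to kWh: 12644.0 / 3.6
Useful energy = 3512.22 kWh

3512.22


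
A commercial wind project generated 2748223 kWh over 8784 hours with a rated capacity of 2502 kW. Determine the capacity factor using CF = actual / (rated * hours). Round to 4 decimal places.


Capacity factor = actual output / maximum possible output
Maximum possible = rated * hours = 2502 * 8784 = 21977568 kWh
CF = 2748223 / 21977568
CF = 0.1250

0.1250


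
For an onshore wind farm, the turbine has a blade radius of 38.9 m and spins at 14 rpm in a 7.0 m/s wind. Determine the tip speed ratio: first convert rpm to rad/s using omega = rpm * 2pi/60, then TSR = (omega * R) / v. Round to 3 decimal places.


Convert rotational speed to rad/s:
  omega = 14 * 2 * pi / 60 = 1.4661 rad/s
Compute tip speed:
  v_tip = omega * R = 1.4661 * 38.9 = 57.03 m/s
Tip speed ratio:
  TSR = v_tip / v_wind = 57.03 / 7.0 = 8.147

8.147


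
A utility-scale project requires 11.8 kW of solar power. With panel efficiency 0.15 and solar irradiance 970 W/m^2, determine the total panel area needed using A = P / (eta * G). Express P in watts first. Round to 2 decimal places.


Convert target power to watts: P = 11.8 * 1000 = 11800.0 W
Compute denominator: eta * G = 0.15 * 970 = 145.5
Required area A = P / (eta * G) = 11800.0 / 145.5
A = 81.10 m^2

81.10


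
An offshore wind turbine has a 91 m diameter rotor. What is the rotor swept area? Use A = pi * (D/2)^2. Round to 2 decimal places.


Compute the rotor radius:
  r = D / 2 = 91 / 2 = 45.5 m
Calculate swept area:
  A = pi * r^2 = pi * 45.5^2
  A = 6503.88 m^2

6503.88


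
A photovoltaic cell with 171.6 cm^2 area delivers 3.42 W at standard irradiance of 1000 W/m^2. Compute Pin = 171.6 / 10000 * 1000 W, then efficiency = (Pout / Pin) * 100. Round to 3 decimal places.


First compute the input power:
  Pin = area_cm2 / 10000 * G = 171.6 / 10000 * 1000 = 17.16 W
Then compute efficiency:
  Efficiency = (Pout / Pin) * 100 = (3.42 / 17.16) * 100
  Efficiency = 19.930%

19.930


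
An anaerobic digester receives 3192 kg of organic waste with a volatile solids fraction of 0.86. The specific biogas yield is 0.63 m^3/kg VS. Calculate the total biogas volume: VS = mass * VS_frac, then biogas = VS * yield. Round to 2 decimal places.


Compute volatile solids:
  VS = mass * VS_fraction = 3192 * 0.86 = 2745.12 kg
Calculate biogas volume:
  Biogas = VS * specific_yield = 2745.12 * 0.63
  Biogas = 1729.43 m^3

1729.43


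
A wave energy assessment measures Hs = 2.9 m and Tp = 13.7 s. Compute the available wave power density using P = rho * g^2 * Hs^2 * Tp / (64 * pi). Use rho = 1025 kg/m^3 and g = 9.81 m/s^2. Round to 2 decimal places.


Apply wave power formula:
  g^2 = 9.81^2 = 96.2361
  Hs^2 = 2.9^2 = 8.41
  Numerator = rho * g^2 * Hs^2 * Tp = 1025 * 96.2361 * 8.41 * 13.7 = 11365235.6
  Denominator = 64 * pi = 201.0619
  P = 11365235.6 / 201.0619 = 56526.04 W/m

56526.04


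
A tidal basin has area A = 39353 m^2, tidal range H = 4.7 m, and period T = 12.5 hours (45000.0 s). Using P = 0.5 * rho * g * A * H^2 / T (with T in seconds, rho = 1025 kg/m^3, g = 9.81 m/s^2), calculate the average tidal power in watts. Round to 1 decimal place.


Convert period to seconds: T = 12.5 * 3600 = 45000.0 s
H^2 = 4.7^2 = 22.09
P = 0.5 * rho * g * A * H^2 / T
P = 0.5 * 1025 * 9.81 * 39353 * 22.09 / 45000.0
P = 97123.4 W

97123.4


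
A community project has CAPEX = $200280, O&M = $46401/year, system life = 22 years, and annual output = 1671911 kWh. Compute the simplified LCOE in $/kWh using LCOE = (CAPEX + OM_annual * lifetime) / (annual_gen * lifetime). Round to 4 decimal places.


Total cost = CAPEX + OM * lifetime = 200280 + 46401 * 22 = 200280 + 1020822 = 1221102
Total generation = annual * lifetime = 1671911 * 22 = 36782042 kWh
LCOE = 1221102 / 36782042
LCOE = 0.0332 $/kWh

0.0332


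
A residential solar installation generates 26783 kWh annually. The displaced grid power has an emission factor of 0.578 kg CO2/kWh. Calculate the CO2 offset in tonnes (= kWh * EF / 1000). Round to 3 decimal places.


CO2 offset in kg = generation * emission_factor
CO2 offset = 26783 * 0.578 = 15480.57 kg
Convert to tonnes:
  CO2 offset = 15480.57 / 1000 = 15.481 tonnes

15.481


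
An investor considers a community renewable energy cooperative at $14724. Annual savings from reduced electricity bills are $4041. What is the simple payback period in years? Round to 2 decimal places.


Simple payback period = initial cost / annual savings
Payback = 14724 / 4041
Payback = 3.64 years

3.64


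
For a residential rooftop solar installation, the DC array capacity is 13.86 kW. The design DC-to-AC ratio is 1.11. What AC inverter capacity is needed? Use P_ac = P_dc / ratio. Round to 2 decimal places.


The inverter AC capacity is determined by the DC/AC ratio.
Given: P_dc = 13.86 kW, DC/AC ratio = 1.11
P_ac = P_dc / ratio = 13.86 / 1.11
P_ac = 12.49 kW

12.49


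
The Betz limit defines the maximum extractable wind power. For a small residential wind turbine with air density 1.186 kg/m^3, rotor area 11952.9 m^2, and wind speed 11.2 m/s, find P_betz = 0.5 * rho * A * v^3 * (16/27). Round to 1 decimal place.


The Betz coefficient Cp_max = 16/27 = 0.5926
v^3 = 11.2^3 = 1404.928
P_betz = 0.5 * rho * A * v^3 * Cp_max
P_betz = 0.5 * 1.186 * 11952.9 * 1404.928 * 0.5926
P_betz = 5901171.9 W

5901171.9


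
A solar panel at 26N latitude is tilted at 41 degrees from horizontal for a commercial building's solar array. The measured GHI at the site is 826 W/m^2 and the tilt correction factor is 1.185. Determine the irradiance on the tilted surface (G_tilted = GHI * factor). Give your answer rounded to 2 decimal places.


Identify the given values:
  GHI = 826 W/m^2, tilt correction factor = 1.185
Apply the formula G_tilted = GHI * factor:
  G_tilted = 826 * 1.185
  G_tilted = 978.81 W/m^2

978.81


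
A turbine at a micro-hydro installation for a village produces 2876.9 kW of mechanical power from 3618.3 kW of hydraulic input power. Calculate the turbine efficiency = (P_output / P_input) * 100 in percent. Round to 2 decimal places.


Turbine efficiency = (output power / input power) * 100
eta = (2876.9 / 3618.3) * 100
eta = 79.51%

79.51


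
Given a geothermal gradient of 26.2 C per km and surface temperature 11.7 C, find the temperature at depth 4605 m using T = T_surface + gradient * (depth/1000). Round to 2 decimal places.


Convert depth to km: 4605 / 1000 = 4.605 km
Temperature increase = gradient * depth_km = 26.2 * 4.605 = 120.65 C
Temperature at depth = T_surface + delta_T = 11.7 + 120.65
T = 132.35 C

132.35


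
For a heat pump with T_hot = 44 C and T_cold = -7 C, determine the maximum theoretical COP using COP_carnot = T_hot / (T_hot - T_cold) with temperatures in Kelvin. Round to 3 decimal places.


Convert to Kelvin:
  T_hot = 44 + 273.15 = 317.15 K
  T_cold = -7 + 273.15 = 266.15 K
Apply Carnot COP formula:
  COP = T_hot_K / (T_hot_K - T_cold_K) = 317.15 / 51.0
  COP = 6.219

6.219


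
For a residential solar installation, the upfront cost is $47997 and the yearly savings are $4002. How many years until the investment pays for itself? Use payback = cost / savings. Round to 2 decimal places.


Simple payback period = initial cost / annual savings
Payback = 47997 / 4002
Payback = 11.99 years

11.99


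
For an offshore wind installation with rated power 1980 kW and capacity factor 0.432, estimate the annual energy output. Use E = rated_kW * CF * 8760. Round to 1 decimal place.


Annual energy = rated_kW * capacity_factor * hours_per_year
Given: P_rated = 1980 kW, CF = 0.432, hours = 8760
E = 1980 * 0.432 * 8760
E = 7492953.6 kWh

7492953.6


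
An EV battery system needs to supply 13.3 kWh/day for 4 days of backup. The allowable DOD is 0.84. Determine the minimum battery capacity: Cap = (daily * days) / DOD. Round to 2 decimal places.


Total energy needed = daily * days = 13.3 * 4 = 53.2 kWh
Account for depth of discharge:
  Cap = total_energy / DOD = 53.2 / 0.84
  Cap = 63.33 kWh

63.33


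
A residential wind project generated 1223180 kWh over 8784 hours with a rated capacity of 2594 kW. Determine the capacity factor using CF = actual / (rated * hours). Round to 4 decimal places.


Capacity factor = actual output / maximum possible output
Maximum possible = rated * hours = 2594 * 8784 = 22785696 kWh
CF = 1223180 / 22785696
CF = 0.0537

0.0537


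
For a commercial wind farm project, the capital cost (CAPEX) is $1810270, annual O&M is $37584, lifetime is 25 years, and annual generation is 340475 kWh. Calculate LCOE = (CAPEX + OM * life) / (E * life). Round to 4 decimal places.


Total cost = CAPEX + OM * lifetime = 1810270 + 37584 * 25 = 1810270 + 939600 = 2749870
Total generation = annual * lifetime = 340475 * 25 = 8511875 kWh
LCOE = 2749870 / 8511875
LCOE = 0.3231 $/kWh

0.3231


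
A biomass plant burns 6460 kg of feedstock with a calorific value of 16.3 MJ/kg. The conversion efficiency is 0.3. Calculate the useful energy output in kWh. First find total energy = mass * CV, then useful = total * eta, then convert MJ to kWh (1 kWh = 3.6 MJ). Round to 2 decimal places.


Total energy = mass * CV = 6460 * 16.3 = 105298.0 MJ
Useful energy = total * eta = 105298.0 * 0.3 = 31589.4 MJ
Convert to kWh: 31589.4 / 3.6
Useful energy = 8774.83 kWh

8774.83


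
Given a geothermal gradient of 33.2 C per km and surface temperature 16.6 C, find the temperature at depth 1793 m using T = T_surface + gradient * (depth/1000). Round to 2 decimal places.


Convert depth to km: 1793 / 1000 = 1.793 km
Temperature increase = gradient * depth_km = 33.2 * 1.793 = 59.53 C
Temperature at depth = T_surface + delta_T = 16.6 + 59.53
T = 76.13 C

76.13


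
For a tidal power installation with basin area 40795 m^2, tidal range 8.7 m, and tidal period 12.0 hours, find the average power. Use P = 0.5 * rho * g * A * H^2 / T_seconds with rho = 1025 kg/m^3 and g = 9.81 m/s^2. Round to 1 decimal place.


Convert period to seconds: T = 12.0 * 3600 = 43200.0 s
H^2 = 8.7^2 = 75.69
P = 0.5 * rho * g * A * H^2 / T
P = 0.5 * 1025 * 9.81 * 40795 * 75.69 / 43200.0
P = 359355.7 W

359355.7


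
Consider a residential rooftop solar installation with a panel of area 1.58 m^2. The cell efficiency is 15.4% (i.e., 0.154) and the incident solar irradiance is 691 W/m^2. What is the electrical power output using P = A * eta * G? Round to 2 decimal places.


Use the solar power formula P = A * eta * G.
Given: A = 1.58 m^2, eta = 0.154, G = 691 W/m^2
P = 1.58 * 0.154 * 691
P = 168.13 W

168.13


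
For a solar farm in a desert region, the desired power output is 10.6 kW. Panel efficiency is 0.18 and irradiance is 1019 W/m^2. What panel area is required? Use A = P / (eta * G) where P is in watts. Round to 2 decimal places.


Convert target power to watts: P = 10.6 * 1000 = 10600.0 W
Compute denominator: eta * G = 0.18 * 1019 = 183.42
Required area A = P / (eta * G) = 10600.0 / 183.42
A = 57.79 m^2

57.79


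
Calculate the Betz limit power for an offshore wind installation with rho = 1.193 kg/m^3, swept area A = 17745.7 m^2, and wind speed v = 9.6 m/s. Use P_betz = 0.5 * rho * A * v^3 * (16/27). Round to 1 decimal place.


The Betz coefficient Cp_max = 16/27 = 0.5926
v^3 = 9.6^3 = 884.736
P_betz = 0.5 * rho * A * v^3 * Cp_max
P_betz = 0.5 * 1.193 * 17745.7 * 884.736 * 0.5926
P_betz = 5549751.0 W

5549751.0


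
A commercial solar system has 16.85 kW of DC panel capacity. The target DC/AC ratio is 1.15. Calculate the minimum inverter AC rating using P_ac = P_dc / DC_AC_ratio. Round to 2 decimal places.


The inverter AC capacity is determined by the DC/AC ratio.
Given: P_dc = 16.85 kW, DC/AC ratio = 1.15
P_ac = P_dc / ratio = 16.85 / 1.15
P_ac = 14.65 kW

14.65


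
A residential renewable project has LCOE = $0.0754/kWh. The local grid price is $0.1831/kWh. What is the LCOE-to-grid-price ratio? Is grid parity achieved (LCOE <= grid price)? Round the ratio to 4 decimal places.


Compare LCOE to grid price:
  LCOE = $0.0754/kWh, Grid price = $0.1831/kWh
  Ratio = LCOE / grid_price = 0.0754 / 0.1831 = 0.4118
  Grid parity achieved (ratio <= 1)? yes

0.4118


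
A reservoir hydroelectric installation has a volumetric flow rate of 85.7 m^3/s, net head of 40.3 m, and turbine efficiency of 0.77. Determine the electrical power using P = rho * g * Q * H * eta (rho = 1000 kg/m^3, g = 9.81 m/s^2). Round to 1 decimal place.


Apply the hydropower formula P = rho * g * Q * H * eta
rho * g = 1000 * 9.81 = 9810.0
P = 9810.0 * 85.7 * 40.3 * 0.77
P = 26088289.2 W

26088289.2


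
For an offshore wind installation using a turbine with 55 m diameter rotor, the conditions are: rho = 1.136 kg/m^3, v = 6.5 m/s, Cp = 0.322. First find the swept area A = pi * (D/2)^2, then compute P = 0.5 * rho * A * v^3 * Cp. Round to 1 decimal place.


Step 1 -- Compute swept area:
  A = pi * (D/2)^2 = pi * (55/2)^2 = 2375.83 m^2
Step 2 -- Apply wind power equation:
  P = 0.5 * rho * A * v^3 * Cp
  v^3 = 6.5^3 = 274.625
  P = 0.5 * 1.136 * 2375.83 * 274.625 * 0.322
  P = 119332.7 W

119332.7


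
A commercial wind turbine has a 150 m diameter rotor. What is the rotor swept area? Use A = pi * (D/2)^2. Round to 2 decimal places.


Compute the rotor radius:
  r = D / 2 = 150 / 2 = 75.0 m
Calculate swept area:
  A = pi * r^2 = pi * 75.0^2
  A = 17671.46 m^2

17671.46


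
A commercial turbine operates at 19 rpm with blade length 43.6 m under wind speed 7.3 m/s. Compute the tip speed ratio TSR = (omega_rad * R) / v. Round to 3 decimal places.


Convert rotational speed to rad/s:
  omega = 19 * 2 * pi / 60 = 1.9897 rad/s
Compute tip speed:
  v_tip = omega * R = 1.9897 * 43.6 = 86.75 m/s
Tip speed ratio:
  TSR = v_tip / v_wind = 86.75 / 7.3 = 11.884

11.884


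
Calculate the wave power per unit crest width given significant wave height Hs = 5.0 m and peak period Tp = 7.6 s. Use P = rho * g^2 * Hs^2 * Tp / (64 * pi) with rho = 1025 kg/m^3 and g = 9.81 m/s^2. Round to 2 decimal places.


Apply wave power formula:
  g^2 = 9.81^2 = 96.2361
  Hs^2 = 5.0^2 = 25.0
  Numerator = rho * g^2 * Hs^2 * Tp = 1025 * 96.2361 * 25.0 * 7.6 = 18741980.47
  Denominator = 64 * pi = 201.0619
  P = 18741980.47 / 201.0619 = 93214.96 W/m

93214.96
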